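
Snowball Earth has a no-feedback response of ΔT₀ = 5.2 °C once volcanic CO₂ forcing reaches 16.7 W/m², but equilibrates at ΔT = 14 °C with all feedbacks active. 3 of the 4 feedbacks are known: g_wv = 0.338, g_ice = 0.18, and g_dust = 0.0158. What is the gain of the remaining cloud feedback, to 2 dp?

0.09

Amplification A = ΔT/ΔT₀ = 14/5.2 = 2.692.
Total gain g = 1 − 1/A = 1 − 1/2.692 = 0.6285.
Known gains sum to 0.338 + 0.18 + 0.0158 = 0.5338.
g_cld = 0.6285 − 0.5338 = 0.09.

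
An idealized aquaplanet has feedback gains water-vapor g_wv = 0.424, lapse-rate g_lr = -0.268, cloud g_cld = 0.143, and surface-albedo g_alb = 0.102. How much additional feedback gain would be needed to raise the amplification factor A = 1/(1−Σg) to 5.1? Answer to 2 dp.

Current total gain = 0.401.
Target gain for A = 5.1: g* = 1 − 1/5.1 = 0.8039.
Additional gain needed = 0.8039 − 0.401 = 0.40.

0.40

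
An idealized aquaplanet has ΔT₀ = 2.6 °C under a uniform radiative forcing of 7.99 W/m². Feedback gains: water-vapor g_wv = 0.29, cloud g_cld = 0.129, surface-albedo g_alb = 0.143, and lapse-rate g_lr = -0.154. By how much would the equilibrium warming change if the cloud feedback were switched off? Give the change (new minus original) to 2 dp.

-0.79 °C

Original: g = 0.408, ΔT = 2.6/(1−0.408) = 4.3919 °C.
Without cloud: g' = 0.279, ΔT' = 2.6/(1−0.279) = 3.6061 °C.
Change = 3.6061 − 4.3919 = -0.79 °C.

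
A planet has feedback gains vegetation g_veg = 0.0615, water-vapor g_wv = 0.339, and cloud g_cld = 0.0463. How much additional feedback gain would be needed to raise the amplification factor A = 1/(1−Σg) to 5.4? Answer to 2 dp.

0.37

Current total gain = 0.4468.
Target gain for A = 5.4: g* = 1 − 1/5.4 = 0.8148.
Additional gain needed = 0.8148 − 0.4468 = 0.37.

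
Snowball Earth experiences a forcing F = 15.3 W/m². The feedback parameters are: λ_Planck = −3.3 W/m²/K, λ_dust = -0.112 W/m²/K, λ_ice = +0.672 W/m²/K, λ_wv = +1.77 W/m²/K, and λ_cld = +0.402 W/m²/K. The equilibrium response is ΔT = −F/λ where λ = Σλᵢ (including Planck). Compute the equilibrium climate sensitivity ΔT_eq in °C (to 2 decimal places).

Net feedback parameter λ = (−3.3) + (-0.112) + (+0.672) + (+1.77) + (+0.402) = -0.568 W/m²/K.
ΔT = −F/λ = −15.3/(-0.568) = 26.94 °C.

26.94 °C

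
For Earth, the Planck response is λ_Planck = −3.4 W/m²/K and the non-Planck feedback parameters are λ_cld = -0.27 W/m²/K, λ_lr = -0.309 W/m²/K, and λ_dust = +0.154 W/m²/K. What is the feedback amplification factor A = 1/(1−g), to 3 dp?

Convert to gains: g_cld = -0.27/3.4 = -0.07941; g_lr = -0.309/3.4 = -0.09088; g_dust = 0.154/3.4 = 0.04529.
Total gain g = -0.125.
A = 1/(1 + 0.125) = 0.889.

0.889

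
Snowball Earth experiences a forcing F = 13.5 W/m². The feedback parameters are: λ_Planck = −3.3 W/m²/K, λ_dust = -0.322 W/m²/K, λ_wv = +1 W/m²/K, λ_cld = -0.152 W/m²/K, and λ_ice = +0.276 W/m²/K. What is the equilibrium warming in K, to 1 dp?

5.4 K

Net feedback parameter λ = (−3.3) + (-0.322) + (+1) + (-0.152) + (+0.276) = -2.498 W/m²/K.
ΔT = −F/λ = −13.5/(-2.498) = 5.4 K.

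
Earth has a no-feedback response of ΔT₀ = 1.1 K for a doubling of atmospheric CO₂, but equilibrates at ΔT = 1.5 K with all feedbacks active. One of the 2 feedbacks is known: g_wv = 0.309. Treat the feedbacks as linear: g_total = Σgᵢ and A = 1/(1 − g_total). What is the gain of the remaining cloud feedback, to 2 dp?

Amplification A = ΔT/ΔT₀ = 1.5/1.1 = 1.364.
Total gain g = 1 − 1/A = 1 − 1/1.364 = 0.2669.
The known gain is 0.309.
g_cld = 0.2669 − 0.309 = -0.04.

-0.04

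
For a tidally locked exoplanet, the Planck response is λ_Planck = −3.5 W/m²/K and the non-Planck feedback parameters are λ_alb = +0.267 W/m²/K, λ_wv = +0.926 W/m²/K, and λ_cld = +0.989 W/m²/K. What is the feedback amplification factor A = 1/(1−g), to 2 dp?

2.66

Convert to gains: g_alb = 0.267/3.5 = 0.07629; g_wv = 0.926/3.5 = 0.2646; g_cld = 0.989/3.5 = 0.2826.
Total gain g = 0.62349.
A = 1/(1 − 0.62349) = 2.66.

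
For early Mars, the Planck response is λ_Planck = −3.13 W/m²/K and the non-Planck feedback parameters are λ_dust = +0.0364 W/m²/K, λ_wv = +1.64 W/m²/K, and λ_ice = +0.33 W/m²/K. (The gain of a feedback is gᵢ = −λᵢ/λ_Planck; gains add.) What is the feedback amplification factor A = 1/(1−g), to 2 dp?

Convert to gains: g_dust = 0.0364/3.13 = 0.01163; g_wv = 1.64/3.13 = 0.524; g_ice = 0.33/3.13 = 0.1054.
Total gain g = 0.64103.
A = 1/(1 − 0.64103) = 2.79.

2.79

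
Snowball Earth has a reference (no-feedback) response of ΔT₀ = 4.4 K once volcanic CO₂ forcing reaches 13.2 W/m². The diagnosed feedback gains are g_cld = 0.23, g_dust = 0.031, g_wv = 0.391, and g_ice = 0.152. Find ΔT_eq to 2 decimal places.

22.45 K

Total gain g = 0.23 + 0.031 + 0.391 + 0.152 = 0.804.
Amplification A = 1/(1 − 0.804) = 5.102.
ΔT = 4.4 × 5.102 = 22.45 K.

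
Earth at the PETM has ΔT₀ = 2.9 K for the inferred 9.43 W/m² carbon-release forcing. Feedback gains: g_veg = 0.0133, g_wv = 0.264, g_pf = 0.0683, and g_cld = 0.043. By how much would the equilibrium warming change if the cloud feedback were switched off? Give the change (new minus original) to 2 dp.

Original: g = 0.3886, ΔT = 2.9/(1−0.3886) = 4.7432 K.
Without cloud: g' = 0.3456, ΔT' = 2.9/(1−0.3456) = 4.4315 K.
Change = 4.4315 − 4.7432 = -0.31 K.

-0.31 K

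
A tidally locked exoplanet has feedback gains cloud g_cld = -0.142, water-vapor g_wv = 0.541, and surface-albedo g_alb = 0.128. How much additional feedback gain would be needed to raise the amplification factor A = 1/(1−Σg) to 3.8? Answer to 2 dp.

Current total gain = 0.527.
Target gain for A = 3.8: g* = 1 − 1/3.8 = 0.7368.
Additional gain needed = 0.7368 − 0.527 = 0.21.

0.21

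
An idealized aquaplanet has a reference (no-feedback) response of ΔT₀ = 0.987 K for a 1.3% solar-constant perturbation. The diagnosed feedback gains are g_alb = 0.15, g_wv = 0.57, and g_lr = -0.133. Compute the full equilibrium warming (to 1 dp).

2.4 K

Total gain g = 0.15 + 0.57 − 0.133 = 0.587.
Amplification A = 1/(1 − 0.587) = 2.421.
ΔT = 0.987 × 2.421 = 2.4 K.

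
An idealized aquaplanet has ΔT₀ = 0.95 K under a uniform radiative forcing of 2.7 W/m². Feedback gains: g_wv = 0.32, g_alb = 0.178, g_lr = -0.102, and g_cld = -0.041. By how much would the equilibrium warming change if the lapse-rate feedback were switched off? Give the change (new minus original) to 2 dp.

0.28 K

Original: g = 0.355, ΔT = 0.95/(1−0.355) = 1.4729 K.
Without lapse-rate: g' = 0.457, ΔT' = 0.95/(1−0.457) = 1.7495 K.
Change = 1.7495 − 1.4729 = 0.28 K.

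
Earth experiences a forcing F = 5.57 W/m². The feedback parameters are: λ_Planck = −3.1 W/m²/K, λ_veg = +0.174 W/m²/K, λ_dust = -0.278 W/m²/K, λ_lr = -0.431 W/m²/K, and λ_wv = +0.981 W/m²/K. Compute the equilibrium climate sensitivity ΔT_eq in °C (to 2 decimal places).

2.10 °C

Net feedback parameter λ = (−3.1) + (+0.174) + (-0.278) + (-0.431) + (+0.981) = -2.654 W/m²/K.
ΔT = −F/λ = −5.57/(-2.654) = 2.10 °C.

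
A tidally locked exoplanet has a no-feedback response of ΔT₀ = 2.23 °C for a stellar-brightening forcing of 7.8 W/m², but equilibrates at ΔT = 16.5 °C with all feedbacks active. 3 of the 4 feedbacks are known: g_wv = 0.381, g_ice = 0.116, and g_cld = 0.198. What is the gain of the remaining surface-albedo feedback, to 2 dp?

Amplification A = ΔT/ΔT₀ = 16.5/2.23 = 7.399.
Total gain g = 1 − 1/A = 1 − 1/7.399 = 0.8648.
Known gains sum to 0.381 + 0.116 + 0.198 = 0.695.
g_alb = 0.8648 − 0.695 = 0.17.

0.17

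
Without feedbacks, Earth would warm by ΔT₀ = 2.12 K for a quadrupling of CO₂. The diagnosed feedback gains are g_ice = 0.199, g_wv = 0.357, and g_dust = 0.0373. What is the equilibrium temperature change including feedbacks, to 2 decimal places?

5.21 K

Total gain g = 0.199 + 0.357 + 0.0373 = 0.5933.
Amplification A = 1/(1 − 0.5933) = 2.459.
ΔT = 2.12 × 2.459 = 5.21 K.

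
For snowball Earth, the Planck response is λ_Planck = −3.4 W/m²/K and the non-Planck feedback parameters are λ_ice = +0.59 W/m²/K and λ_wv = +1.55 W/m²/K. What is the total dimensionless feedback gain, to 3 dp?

0.629

Convert to gains: g_ice = 0.59/3.4 = 0.1735; g_wv = 1.55/3.4 = 0.4559.
Total gain g = 0.6294.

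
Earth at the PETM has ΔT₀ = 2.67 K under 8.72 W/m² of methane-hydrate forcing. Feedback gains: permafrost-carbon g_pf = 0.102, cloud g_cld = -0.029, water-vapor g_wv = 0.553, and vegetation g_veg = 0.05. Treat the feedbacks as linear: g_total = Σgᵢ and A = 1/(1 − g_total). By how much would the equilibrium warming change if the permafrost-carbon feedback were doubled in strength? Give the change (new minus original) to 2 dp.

3.79 K

Original: g = 0.676, ΔT = 2.67/(1−0.676) = 8.2407 K.
With doubled permafrost-carbon: g' = 0.778, ΔT' = 2.67/(1−0.778) = 12.0270 K.
Change = 12.0270 − 8.2407 = 3.79 K.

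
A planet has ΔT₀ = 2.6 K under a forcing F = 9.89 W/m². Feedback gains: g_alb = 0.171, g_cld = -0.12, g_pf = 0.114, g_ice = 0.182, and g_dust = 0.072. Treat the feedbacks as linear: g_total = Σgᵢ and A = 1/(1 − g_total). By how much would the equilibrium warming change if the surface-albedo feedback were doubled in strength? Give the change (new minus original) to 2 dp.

Original: g = 0.419, ΔT = 2.6/(1−0.419) = 4.4750 K.
With doubled surface-albedo: g' = 0.59, ΔT' = 2.6/(1−0.59) = 6.3415 K.
Change = 6.3415 − 4.4750 = 1.87 K.

1.87 K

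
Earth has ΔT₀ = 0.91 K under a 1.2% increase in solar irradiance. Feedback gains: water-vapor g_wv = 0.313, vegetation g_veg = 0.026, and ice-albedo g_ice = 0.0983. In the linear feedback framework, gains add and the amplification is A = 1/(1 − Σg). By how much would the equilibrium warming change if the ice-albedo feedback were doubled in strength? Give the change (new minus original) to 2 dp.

Original: g = 0.4373, ΔT = 0.91/(1−0.4373) = 1.6172 K.
With doubled ice-albedo: g' = 0.5356, ΔT' = 0.91/(1−0.5356) = 1.9595 K.
Change = 1.9595 − 1.6172 = 0.34 K.

0.34 K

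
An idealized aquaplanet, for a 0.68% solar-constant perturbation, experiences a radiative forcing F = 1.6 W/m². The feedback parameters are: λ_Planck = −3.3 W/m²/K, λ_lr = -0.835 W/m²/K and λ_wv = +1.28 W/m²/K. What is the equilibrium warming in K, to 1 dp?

0.6 K

Net feedback parameter λ = (−3.3) + (-0.835) + (+1.28) = -2.855 W/m²/K.
ΔT = −F/λ = −1.6/(-2.855) = 0.6 K.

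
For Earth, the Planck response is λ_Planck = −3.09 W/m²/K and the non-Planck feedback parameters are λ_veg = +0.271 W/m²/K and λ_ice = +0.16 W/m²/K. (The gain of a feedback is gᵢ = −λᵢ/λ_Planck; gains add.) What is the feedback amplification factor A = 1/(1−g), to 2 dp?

1.16

Convert to gains: g_veg = 0.271/3.09 = 0.0877; g_ice = 0.16/3.09 = 0.05178.
Total gain g = 0.13948.
A = 1/(1 − 0.13948) = 1.16.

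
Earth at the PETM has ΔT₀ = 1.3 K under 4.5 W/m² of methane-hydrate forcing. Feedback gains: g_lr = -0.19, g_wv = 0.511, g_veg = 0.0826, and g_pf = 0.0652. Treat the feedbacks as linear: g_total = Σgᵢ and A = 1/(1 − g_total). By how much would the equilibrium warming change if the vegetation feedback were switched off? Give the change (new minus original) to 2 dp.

Original: g = 0.4688, ΔT = 1.3/(1−0.4688) = 2.4473 K.
Without vegetation: g' = 0.3862, ΔT' = 1.3/(1−0.3862) = 2.1180 K.
Change = 2.1180 − 2.4473 = -0.33 K.

-0.33 K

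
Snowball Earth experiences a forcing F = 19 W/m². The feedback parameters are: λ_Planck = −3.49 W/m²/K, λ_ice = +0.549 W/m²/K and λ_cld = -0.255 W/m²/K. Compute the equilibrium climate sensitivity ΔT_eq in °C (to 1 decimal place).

Net feedback parameter λ = (−3.49) + (+0.549) + (-0.255) = -3.196 W/m²/K.
ΔT = −F/λ = −19/(-3.196) = 5.9 °C.

5.9 °C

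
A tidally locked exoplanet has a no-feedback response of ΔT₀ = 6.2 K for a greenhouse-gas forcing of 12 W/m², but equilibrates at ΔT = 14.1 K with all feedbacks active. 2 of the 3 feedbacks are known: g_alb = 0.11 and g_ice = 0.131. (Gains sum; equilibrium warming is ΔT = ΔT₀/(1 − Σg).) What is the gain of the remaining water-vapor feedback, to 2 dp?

0.32

Amplification A = ΔT/ΔT₀ = 14.1/6.2 = 2.274.
Total gain g = 1 − 1/A = 1 − 1/2.274 = 0.5602.
Known gains sum to 0.11 + 0.131 = 0.241.
g_wv = 0.5602 − 0.241 = 0.32.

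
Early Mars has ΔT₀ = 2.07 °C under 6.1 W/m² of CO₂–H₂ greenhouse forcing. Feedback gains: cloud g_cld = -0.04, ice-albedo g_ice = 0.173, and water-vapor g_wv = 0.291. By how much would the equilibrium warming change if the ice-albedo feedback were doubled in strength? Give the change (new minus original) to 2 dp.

1.54 °C

Original: g = 0.424, ΔT = 2.07/(1−0.424) = 3.5937 °C.
With doubled ice-albedo: g' = 0.597, ΔT' = 2.07/(1−0.597) = 5.1365 °C.
Change = 5.1365 − 3.5937 = 1.54 °C.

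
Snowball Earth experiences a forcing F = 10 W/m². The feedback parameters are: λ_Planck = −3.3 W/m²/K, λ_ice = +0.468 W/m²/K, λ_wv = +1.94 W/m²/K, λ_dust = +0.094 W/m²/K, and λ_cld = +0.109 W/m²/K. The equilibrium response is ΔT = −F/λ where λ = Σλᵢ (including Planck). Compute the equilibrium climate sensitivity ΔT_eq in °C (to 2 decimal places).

14.51 °C

Net feedback parameter λ = (−3.3) + (+0.468) + (+1.94) + (+0.094) + (+0.109) = -0.689 W/m²/K.
ΔT = −F/λ = −10/(-0.689) = 14.51 °C.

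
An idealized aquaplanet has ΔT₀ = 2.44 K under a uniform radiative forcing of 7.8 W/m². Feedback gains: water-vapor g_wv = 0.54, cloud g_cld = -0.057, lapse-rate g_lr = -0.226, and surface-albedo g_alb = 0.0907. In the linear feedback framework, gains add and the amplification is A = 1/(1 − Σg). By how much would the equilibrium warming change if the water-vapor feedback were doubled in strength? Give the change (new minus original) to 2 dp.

17.99 K

Original: g = 0.3477, ΔT = 2.44/(1−0.3477) = 3.7406 K.
With doubled water-vapor: g' = 0.8877, ΔT' = 2.44/(1−0.8877) = 21.7275 K.
Change = 21.7275 − 3.7406 = 17.99 K.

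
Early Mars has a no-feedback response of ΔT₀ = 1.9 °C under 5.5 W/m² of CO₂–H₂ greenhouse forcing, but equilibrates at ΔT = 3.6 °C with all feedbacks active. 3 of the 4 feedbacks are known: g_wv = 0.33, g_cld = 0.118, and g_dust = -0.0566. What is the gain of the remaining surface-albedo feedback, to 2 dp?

Amplification A = ΔT/ΔT₀ = 3.6/1.9 = 1.895.
Total gain g = 1 − 1/A = 1 − 1/1.895 = 0.4723.
Known gains sum to 0.33 + 0.118 − 0.0566 = 0.3914.
g_alb = 0.4723 − 0.3914 = 0.08.

0.08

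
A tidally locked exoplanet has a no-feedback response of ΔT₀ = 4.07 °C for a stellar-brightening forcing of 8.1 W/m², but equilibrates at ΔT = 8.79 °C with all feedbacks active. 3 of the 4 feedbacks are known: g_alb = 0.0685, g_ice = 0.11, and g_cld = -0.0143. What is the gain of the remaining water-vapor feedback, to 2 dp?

Amplification A = ΔT/ΔT₀ = 8.79/4.07 = 2.16.
Total gain g = 1 − 1/A = 1 − 1/2.16 = 0.537.
Known gains sum to 0.0685 + 0.11 − 0.0143 = 0.1642.
g_wv = 0.537 − 0.1642 = 0.37.

0.37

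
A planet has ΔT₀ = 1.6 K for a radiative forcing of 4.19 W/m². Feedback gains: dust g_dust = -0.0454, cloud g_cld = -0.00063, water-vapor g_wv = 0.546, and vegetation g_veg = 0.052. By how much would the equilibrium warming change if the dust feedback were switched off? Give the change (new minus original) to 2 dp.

0.40 K

Original: g = 0.55197, ΔT = 1.6/(1−0.55197) = 3.5712 K.
Without dust: g' = 0.59737, ΔT' = 1.6/(1−0.59737) = 3.9739 K.
Change = 3.9739 − 3.5712 = 0.40 K.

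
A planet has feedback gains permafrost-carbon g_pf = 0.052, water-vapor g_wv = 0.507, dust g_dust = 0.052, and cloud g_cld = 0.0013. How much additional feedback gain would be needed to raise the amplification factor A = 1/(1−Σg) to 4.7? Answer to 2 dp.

0.17

Current total gain = 0.6123.
Target gain for A = 4.7: g* = 1 − 1/4.7 = 0.7872.
Additional gain needed = 0.7872 − 0.6123 = 0.17.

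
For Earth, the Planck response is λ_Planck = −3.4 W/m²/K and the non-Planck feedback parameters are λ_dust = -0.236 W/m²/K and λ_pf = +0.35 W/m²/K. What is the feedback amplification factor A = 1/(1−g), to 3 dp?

1.035

Convert to gains: g_dust = -0.236/3.4 = -0.06941; g_pf = 0.35/3.4 = 0.1029.
Total gain g = 0.03349.
A = 1/(1 − 0.03349) = 1.035.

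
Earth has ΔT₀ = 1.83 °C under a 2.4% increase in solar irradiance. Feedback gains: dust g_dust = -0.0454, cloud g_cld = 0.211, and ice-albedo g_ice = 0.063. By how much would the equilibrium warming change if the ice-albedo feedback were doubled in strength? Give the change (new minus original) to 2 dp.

0.21 °C

Original: g = 0.2286, ΔT = 1.83/(1−0.2286) = 2.3723 °C.
With doubled ice-albedo: g' = 0.2916, ΔT' = 1.83/(1−0.2916) = 2.5833 °C.
Change = 2.5833 − 2.3723 = 0.21 °C.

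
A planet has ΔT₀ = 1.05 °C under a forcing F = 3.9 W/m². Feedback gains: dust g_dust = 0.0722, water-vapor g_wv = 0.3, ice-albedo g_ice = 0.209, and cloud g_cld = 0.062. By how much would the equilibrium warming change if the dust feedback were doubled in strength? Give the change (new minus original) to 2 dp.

Original: g = 0.6432, ΔT = 1.05/(1−0.6432) = 2.9428 °C.
With doubled dust: g' = 0.7154, ΔT' = 1.05/(1−0.7154) = 3.6894 °C.
Change = 3.6894 − 2.9428 = 0.75 °C.

0.75 °C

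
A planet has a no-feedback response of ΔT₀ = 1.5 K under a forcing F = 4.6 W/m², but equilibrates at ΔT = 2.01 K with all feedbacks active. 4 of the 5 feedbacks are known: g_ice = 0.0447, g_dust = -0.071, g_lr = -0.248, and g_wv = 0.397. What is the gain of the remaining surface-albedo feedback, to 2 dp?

0.13

Amplification A = ΔT/ΔT₀ = 2.01/1.5 = 1.34.
Total gain g = 1 − 1/A = 1 − 1/1.34 = 0.2537.
Known gains sum to 0.0447 − 0.071 − 0.248 + 0.397 = 0.1227.
g_alb = 0.2537 − 0.1227 = 0.13.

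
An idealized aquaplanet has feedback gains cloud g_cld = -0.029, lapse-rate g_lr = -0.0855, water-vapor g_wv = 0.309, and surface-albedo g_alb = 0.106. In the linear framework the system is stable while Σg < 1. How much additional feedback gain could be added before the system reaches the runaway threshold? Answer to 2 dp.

Current total gain = -0.029 − 0.0855 + 0.309 + 0.106 = 0.3005.
Margin to runaway = 1 − 0.3005 = 0.70.

0.70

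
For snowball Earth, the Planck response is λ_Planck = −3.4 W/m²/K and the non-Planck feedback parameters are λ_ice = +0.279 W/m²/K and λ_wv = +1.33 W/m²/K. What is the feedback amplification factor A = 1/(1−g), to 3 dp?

Convert to gains: g_ice = 0.279/3.4 = 0.08206; g_wv = 1.33/3.4 = 0.3912.
Total gain g = 0.47326.
A = 1/(1 − 0.47326) = 1.898.

1.898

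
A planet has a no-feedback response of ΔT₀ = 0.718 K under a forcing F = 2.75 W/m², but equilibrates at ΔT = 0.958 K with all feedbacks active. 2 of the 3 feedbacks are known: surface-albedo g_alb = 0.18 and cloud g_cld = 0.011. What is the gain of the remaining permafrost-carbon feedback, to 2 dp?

Amplification A = ΔT/ΔT₀ = 0.958/0.718 = 1.334.
Total gain g = 1 − 1/A = 1 − 1/1.334 = 0.2504.
Known gains sum to 0.18 + 0.011 = 0.191.
g_pf = 0.2504 − 0.191 = 0.06.

0.06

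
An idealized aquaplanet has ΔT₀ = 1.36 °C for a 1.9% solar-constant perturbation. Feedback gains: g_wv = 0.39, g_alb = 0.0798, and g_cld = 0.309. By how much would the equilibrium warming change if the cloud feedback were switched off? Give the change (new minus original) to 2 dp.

Original: g = 0.7788, ΔT = 1.36/(1−0.7788) = 6.1483 °C.
Without cloud: g' = 0.4698, ΔT' = 1.36/(1−0.4698) = 2.5651 °C.
Change = 2.5651 − 6.1483 = -3.58 °C.

-3.58 °C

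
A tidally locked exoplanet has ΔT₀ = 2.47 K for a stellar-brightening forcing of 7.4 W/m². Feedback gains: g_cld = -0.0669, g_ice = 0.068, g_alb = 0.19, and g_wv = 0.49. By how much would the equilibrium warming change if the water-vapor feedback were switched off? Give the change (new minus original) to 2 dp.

-4.69 K

Original: g = 0.6811, ΔT = 2.47/(1−0.6811) = 7.7454 K.
Without water-vapor: g' = 0.1911, ΔT' = 2.47/(1−0.1911) = 3.0535 K.
Change = 3.0535 − 7.7454 = -4.69 K.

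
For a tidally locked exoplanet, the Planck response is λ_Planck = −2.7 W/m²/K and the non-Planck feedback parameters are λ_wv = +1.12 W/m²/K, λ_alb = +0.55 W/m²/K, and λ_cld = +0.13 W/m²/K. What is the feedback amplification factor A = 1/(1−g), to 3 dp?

Convert to gains: g_wv = 1.12/2.7 = 0.4148; g_alb = 0.55/2.7 = 0.2037; g_cld = 0.13/2.7 = 0.04815.
Total gain g = 0.66665.
A = 1/(1 − 0.66665) = 3.000.

3.000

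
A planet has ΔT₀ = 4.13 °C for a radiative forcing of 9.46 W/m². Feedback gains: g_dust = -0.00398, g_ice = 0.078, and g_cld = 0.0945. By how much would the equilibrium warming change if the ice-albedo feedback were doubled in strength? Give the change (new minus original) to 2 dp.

Original: g = 0.16852, ΔT = 4.13/(1−0.16852) = 4.9670 °C.
With doubled ice-albedo: g' = 0.24652, ΔT' = 4.13/(1−0.24652) = 5.4812 °C.
Change = 5.4812 − 4.9670 = 0.51 °C.

0.51 °C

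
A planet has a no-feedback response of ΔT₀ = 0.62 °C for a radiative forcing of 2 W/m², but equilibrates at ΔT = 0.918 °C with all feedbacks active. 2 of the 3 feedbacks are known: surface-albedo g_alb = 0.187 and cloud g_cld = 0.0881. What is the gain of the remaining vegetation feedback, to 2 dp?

Amplification A = ΔT/ΔT₀ = 0.918/0.62 = 1.481.
Total gain g = 1 − 1/A = 1 − 1/1.481 = 0.3248.
Known gains sum to 0.187 + 0.0881 = 0.2751.
g_veg = 0.3248 − 0.2751 = 0.05.

0.05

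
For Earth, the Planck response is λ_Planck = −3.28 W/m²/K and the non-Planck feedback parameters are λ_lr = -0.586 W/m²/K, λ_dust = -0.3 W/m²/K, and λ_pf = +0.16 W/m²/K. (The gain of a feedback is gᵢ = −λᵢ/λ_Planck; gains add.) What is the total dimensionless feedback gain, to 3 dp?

-0.221

Convert to gains: g_lr = -0.586/3.28 = -0.1787; g_dust = -0.3/3.28 = -0.09146; g_pf = 0.16/3.28 = 0.04878.
Total gain g = -0.22138.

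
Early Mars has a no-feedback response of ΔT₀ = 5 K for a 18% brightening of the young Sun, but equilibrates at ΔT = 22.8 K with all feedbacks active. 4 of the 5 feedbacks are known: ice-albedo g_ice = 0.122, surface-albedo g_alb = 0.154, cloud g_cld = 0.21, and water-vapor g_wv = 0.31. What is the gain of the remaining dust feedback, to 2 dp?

Amplification A = ΔT/ΔT₀ = 22.8/5 = 4.56.
Total gain g = 1 − 1/A = 1 − 1/4.56 = 0.7807.
Known gains sum to 0.122 + 0.154 + 0.21 + 0.31 = 0.796.
g_dust = 0.7807 − 0.796 = -0.02.

-0.02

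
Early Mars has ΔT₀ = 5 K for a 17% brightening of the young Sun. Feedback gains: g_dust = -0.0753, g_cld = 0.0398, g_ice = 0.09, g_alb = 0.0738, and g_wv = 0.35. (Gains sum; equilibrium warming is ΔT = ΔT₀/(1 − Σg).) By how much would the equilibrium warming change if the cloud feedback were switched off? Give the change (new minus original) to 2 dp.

Original: g = 0.4783, ΔT = 5/(1−0.4783) = 9.5841 K.
Without cloud: g' = 0.4385, ΔT' = 5/(1−0.4385) = 8.9047 K.
Change = 8.9047 − 9.5841 = -0.68 K.

-0.68 K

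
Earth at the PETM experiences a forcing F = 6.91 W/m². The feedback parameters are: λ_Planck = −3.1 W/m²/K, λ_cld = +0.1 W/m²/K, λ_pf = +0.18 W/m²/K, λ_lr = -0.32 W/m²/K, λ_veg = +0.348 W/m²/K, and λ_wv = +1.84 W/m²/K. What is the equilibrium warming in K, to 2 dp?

Net feedback parameter λ = (−3.1) + (+0.1) + (+0.18) + (-0.32) + (+0.348) + (+1.84) = -0.952 W/m²/K.
ΔT = −F/λ = −6.91/(-0.952) = 7.26 K.

7.26 K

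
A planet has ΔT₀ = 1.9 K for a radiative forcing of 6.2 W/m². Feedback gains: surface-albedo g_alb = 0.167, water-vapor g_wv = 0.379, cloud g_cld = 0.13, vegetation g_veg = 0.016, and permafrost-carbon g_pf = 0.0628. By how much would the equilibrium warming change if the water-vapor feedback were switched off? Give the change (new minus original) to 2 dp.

-4.70 K

Original: g = 0.7548, ΔT = 1.9/(1−0.7548) = 7.7488 K.
Without water-vapor: g' = 0.3758, ΔT' = 1.9/(1−0.3758) = 3.0439 K.
Change = 3.0439 − 7.7488 = -4.70 K.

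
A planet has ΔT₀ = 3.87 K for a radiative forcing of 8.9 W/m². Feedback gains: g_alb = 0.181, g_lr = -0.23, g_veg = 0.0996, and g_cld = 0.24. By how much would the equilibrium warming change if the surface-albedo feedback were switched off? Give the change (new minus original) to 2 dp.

Original: g = 0.2906, ΔT = 3.87/(1−0.2906) = 5.4553 K.
Without surface-albedo: g' = 0.1096, ΔT' = 3.87/(1−0.1096) = 4.3464 K.
Change = 4.3464 − 5.4553 = -1.11 K.

-1.11 K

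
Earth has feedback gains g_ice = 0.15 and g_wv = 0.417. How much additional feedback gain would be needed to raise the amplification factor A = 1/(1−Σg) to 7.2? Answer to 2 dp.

Current total gain = 0.567.
Target gain for A = 7.2: g* = 1 − 1/7.2 = 0.8611.
Additional gain needed = 0.8611 − 0.567 = 0.29.

0.29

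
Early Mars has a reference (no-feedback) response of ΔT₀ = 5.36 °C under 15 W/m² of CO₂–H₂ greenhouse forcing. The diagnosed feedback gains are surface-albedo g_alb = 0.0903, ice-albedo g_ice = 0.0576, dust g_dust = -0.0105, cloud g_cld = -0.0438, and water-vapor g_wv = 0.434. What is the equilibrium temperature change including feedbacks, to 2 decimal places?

11.35 °C

Total gain g = 0.0903 + 0.0576 − 0.0105 − 0.0438 + 0.434 = 0.5276.
Amplification A = 1/(1 − 0.5276) = 2.117.
ΔT = 5.36 × 2.117 = 11.35 °C.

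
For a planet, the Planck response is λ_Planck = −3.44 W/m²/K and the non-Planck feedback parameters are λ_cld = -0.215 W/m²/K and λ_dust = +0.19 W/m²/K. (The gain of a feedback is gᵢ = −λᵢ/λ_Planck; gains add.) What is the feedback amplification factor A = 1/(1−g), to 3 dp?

0.993

Convert to gains: g_cld = -0.215/3.44 = -0.0625; g_dust = 0.19/3.44 = 0.05523.
Total gain g = -0.00727.
A = 1/(1 + 0.00727) = 0.993.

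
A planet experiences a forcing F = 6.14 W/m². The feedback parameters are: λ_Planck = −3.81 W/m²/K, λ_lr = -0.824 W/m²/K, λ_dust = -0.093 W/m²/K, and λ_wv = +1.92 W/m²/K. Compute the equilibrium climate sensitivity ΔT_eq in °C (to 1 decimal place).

Net feedback parameter λ = (−3.81) + (-0.824) + (-0.093) + (+1.92) = -2.807 W/m²/K.
ΔT = −F/λ = −6.14/(-2.807) = 2.2 °C.

2.2 °C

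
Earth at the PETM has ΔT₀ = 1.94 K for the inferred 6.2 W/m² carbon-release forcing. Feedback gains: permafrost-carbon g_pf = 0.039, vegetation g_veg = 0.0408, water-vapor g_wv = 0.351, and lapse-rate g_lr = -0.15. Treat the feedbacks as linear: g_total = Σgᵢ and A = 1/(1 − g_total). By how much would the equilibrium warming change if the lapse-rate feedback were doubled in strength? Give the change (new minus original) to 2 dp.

-0.47 K

Original: g = 0.2808, ΔT = 1.94/(1−0.2808) = 2.6974 K.
With doubled lapse-rate: g' = 0.1308, ΔT' = 1.94/(1−0.1308) = 2.2319 K.
Change = 2.2319 − 2.6974 = -0.47 K.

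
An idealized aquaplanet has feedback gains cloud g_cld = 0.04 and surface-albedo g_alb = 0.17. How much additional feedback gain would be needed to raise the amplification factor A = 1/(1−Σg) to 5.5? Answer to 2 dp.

Current total gain = 0.21.
Target gain for A = 5.5: g* = 1 − 1/5.5 = 0.8182.
Additional gain needed = 0.8182 − 0.21 = 0.61.

0.61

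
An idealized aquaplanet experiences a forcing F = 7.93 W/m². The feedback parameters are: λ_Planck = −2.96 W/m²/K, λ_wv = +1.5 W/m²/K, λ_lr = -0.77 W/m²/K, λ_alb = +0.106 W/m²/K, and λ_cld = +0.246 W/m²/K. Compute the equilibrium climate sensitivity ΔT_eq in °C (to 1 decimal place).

Net feedback parameter λ = (−2.96) + (+1.5) + (-0.77) + (+0.106) + (+0.246) = -1.878 W/m²/K.
ΔT = −F/λ = −7.93/(-1.878) = 4.2 °C.

4.2 °C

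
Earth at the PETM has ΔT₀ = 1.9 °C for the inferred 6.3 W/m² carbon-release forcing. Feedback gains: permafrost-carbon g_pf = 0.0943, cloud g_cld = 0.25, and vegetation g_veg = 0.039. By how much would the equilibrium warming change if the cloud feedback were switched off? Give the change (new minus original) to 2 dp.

Original: g = 0.3833, ΔT = 1.9/(1−0.3833) = 3.0809 °C.
Without cloud: g' = 0.1333, ΔT' = 1.9/(1−0.1333) = 2.1922 °C.
Change = 2.1922 − 3.0809 = -0.89 °C.

-0.89 °C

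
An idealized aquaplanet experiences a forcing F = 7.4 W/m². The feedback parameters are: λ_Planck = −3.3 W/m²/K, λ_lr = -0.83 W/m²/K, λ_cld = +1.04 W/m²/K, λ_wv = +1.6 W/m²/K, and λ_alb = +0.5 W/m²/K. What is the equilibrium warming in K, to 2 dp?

Net feedback parameter λ = (−3.3) + (-0.83) + (+1.04) + (+1.6) + (+0.5) = -0.99 W/m²/K.
ΔT = −F/λ = −7.4/(-0.99) = 7.47 K.

7.47 K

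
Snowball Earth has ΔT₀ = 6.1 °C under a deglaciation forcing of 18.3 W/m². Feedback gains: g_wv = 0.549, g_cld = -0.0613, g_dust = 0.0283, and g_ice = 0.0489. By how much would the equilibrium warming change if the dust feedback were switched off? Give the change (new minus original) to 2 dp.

-0.86 °C

Original: g = 0.5649, ΔT = 6.1/(1−0.5649) = 14.0198 °C.
Without dust: g' = 0.5366, ΔT' = 6.1/(1−0.5366) = 13.1636 °C.
Change = 13.1636 − 14.0198 = -0.86 °C.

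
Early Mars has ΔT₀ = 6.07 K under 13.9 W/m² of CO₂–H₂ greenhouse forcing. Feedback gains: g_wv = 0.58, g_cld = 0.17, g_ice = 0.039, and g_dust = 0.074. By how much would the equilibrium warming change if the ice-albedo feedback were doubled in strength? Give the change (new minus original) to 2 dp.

Original: g = 0.863, ΔT = 6.07/(1−0.863) = 44.3066 K.
With doubled ice-albedo: g' = 0.902, ΔT' = 6.07/(1−0.902) = 61.9388 K.
Change = 61.9388 − 44.3066 = 17.63 K.

17.63 K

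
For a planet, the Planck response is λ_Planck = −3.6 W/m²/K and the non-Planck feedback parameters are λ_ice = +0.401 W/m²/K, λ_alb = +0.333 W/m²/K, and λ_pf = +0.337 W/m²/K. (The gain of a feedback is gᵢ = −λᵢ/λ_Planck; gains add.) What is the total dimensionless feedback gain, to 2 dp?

0.30

Convert to gains: g_ice = 0.401/3.6 = 0.1114; g_alb = 0.333/3.6 = 0.0925; g_pf = 0.337/3.6 = 0.09361.
Total gain g = 0.29751.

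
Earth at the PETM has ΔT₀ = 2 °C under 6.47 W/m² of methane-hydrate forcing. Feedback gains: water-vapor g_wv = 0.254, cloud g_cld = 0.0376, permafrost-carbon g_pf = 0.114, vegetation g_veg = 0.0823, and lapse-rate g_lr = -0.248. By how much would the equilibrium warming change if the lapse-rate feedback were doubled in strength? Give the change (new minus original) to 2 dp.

Original: g = 0.2399, ΔT = 2/(1−0.2399) = 2.6312 °C.
With doubled lapse-rate: g' = -0.0081, ΔT' = 2/(1+0.0081) = 1.9839 °C.
Change = 1.9839 − 2.6312 = -0.65 °C.

-0.65 °C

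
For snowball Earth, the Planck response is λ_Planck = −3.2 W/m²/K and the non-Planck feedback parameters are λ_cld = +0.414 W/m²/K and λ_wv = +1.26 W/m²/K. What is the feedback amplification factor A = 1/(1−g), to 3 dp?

2.097

Convert to gains: g_cld = 0.414/3.2 = 0.1294; g_wv = 1.26/3.2 = 0.3937.
Total gain g = 0.5231.
A = 1/(1 − 0.5231) = 2.097.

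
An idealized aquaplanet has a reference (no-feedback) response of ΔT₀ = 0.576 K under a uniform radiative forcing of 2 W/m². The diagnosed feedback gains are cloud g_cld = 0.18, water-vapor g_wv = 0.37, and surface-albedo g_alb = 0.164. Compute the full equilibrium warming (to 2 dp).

2.01 K

Total gain g = 0.18 + 0.37 + 0.164 = 0.714.
Amplification A = 1/(1 − 0.714) = 3.497.
ΔT = 0.576 × 3.497 = 2.01 K.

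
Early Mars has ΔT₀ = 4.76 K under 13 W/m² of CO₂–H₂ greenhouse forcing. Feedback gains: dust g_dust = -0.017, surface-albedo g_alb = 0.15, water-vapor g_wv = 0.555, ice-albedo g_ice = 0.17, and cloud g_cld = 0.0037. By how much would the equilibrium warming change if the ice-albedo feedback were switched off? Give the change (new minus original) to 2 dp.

Original: g = 0.8617, ΔT = 4.76/(1−0.8617) = 34.4179 K.
Without ice-albedo: g' = 0.6917, ΔT' = 4.76/(1−0.6917) = 15.4395 K.
Change = 15.4395 − 34.4179 = -18.98 K.

-18.98 K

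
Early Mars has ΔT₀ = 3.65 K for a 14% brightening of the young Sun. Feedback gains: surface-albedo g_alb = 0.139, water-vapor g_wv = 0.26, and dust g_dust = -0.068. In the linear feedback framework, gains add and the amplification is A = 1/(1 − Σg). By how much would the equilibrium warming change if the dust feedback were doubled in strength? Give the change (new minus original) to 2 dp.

Original: g = 0.331, ΔT = 3.65/(1−0.331) = 5.4559 K.
With doubled dust: g' = 0.263, ΔT' = 3.65/(1−0.263) = 4.9525 K.
Change = 4.9525 − 5.4559 = -0.50 K.

-0.50 K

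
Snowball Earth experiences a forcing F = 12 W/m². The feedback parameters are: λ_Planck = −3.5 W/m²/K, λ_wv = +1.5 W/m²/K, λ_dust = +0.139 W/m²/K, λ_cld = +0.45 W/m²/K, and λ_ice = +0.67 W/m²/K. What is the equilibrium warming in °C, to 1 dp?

16.2 °C

Net feedback parameter λ = (−3.5) + (+1.5) + (+0.139) + (+0.45) + (+0.67) = -0.741 W/m²/K.
ΔT = −F/λ = −12/(-0.741) = 16.2 °C.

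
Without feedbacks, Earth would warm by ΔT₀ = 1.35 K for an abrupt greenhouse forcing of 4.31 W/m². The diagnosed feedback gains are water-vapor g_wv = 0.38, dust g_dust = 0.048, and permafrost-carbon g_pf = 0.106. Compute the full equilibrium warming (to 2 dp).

2.90 K

Total gain g = 0.38 + 0.048 + 0.106 = 0.534.
Amplification A = 1/(1 − 0.534) = 2.146.
ΔT = 1.35 × 2.146 = 2.90 K.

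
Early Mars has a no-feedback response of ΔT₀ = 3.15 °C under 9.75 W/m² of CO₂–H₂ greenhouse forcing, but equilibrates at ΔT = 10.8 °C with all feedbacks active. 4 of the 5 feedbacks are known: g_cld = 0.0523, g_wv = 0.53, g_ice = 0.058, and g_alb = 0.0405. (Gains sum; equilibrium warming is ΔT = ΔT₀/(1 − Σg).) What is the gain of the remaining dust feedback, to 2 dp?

0.03

Amplification A = ΔT/ΔT₀ = 10.8/3.15 = 3.429.
Total gain g = 1 − 1/A = 1 − 1/3.429 = 0.7084.
Known gains sum to 0.0523 + 0.53 + 0.058 + 0.0405 = 0.6808.
g_dust = 0.7084 − 0.6808 = 0.03.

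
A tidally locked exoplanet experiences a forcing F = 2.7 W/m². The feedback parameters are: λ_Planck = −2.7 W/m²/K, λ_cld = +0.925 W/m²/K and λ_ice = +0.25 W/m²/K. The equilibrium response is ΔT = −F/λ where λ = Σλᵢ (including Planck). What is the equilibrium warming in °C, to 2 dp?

Net feedback parameter λ = (−2.7) + (+0.925) + (+0.25) = -1.525 W/m²/K.
ΔT = −F/λ = −2.7/(-1.525) = 1.77 °C.

1.77 °C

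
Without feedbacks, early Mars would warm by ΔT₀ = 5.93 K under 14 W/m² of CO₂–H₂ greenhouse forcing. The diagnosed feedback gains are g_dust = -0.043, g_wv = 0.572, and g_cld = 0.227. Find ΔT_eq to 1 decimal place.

24.3 K

Total gain g = -0.043 + 0.572 + 0.227 = 0.756.
Amplification A = 1/(1 − 0.756) = 4.098.
ΔT = 5.93 × 4.098 = 24.3 K.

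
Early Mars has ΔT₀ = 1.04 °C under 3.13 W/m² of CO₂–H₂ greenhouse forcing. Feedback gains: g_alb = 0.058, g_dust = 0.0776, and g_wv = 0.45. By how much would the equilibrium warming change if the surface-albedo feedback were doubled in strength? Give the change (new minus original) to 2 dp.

0.41 °C

Original: g = 0.5856, ΔT = 1.04/(1−0.5856) = 2.5097 °C.
With doubled surface-albedo: g' = 0.6436, ΔT' = 1.04/(1−0.6436) = 2.9181 °C.
Change = 2.9181 − 2.5097 = 0.41 °C.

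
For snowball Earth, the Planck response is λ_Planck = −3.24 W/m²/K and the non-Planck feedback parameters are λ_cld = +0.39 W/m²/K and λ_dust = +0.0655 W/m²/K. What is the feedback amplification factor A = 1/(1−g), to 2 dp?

Convert to gains: g_cld = 0.39/3.24 = 0.1204; g_dust = 0.0655/3.24 = 0.02022.
Total gain g = 0.14062.
A = 1/(1 − 0.14062) = 1.16.

1.16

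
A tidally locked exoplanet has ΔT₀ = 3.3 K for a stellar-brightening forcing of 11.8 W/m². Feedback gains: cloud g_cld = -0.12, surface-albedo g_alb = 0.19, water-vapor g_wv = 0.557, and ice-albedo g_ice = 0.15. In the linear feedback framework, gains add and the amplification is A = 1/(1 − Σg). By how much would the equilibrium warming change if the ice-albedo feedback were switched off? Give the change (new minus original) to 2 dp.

Original: g = 0.777, ΔT = 3.3/(1−0.777) = 14.7982 K.
Without ice-albedo: g' = 0.627, ΔT' = 3.3/(1−0.627) = 8.8472 K.
Change = 8.8472 − 14.7982 = -5.95 K.

-5.95 K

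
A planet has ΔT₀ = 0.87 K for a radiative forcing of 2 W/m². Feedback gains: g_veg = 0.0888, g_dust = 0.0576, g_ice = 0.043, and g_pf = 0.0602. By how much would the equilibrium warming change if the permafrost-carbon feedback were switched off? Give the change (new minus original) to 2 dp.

Original: g = 0.2496, ΔT = 0.87/(1−0.2496) = 1.1594 K.
Without permafrost-carbon: g' = 0.1894, ΔT' = 0.87/(1−0.1894) = 1.0733 K.
Change = 1.0733 − 1.1594 = -0.09 K.

-0.09 K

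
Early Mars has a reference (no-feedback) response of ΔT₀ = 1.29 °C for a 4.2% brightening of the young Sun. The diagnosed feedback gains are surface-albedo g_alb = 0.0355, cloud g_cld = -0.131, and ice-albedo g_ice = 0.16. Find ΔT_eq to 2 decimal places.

1.38 °C

Total gain g = 0.0355 − 0.131 + 0.16 = 0.0645.
Amplification A = 1/(1 − 0.0645) = 1.069.
ΔT = 1.29 × 1.069 = 1.38 °C.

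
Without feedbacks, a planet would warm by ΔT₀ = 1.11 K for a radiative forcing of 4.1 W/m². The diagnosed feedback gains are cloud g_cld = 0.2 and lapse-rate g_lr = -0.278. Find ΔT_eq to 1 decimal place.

1.0 K

Total gain g = 0.2 − 0.278 = -0.078.
Amplification A = 1/(1 + 0.078) = 0.9276.
ΔT = 1.11 × 0.9276 = 1.0 K.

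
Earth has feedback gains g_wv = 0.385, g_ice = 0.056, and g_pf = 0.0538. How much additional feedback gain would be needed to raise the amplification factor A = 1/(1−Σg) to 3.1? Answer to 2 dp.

Current total gain = 0.4948.
Target gain for A = 3.1: g* = 1 − 1/3.1 = 0.6774.
Additional gain needed = 0.6774 − 0.4948 = 0.18.

0.18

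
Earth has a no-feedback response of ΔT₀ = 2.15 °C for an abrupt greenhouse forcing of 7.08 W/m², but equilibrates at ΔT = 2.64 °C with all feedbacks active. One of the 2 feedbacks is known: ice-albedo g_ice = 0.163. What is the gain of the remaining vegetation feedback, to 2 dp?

Amplification A = ΔT/ΔT₀ = 2.64/2.15 = 1.228.
Total gain g = 1 − 1/A = 1 − 1/1.228 = 0.1857.
The known gain is 0.163.
g_veg = 0.1857 − 0.163 = 0.02.

0.02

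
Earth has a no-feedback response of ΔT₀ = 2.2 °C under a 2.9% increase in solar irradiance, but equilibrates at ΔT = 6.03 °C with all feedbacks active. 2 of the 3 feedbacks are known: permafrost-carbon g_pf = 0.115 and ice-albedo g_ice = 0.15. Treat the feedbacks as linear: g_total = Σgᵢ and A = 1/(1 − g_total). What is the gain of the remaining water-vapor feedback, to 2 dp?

0.37

Amplification A = ΔT/ΔT₀ = 6.03/2.2 = 2.741.
Total gain g = 1 − 1/A = 1 − 1/2.741 = 0.6352.
Known gains sum to 0.115 + 0.15 = 0.265.
g_wv = 0.6352 − 0.265 = 0.37.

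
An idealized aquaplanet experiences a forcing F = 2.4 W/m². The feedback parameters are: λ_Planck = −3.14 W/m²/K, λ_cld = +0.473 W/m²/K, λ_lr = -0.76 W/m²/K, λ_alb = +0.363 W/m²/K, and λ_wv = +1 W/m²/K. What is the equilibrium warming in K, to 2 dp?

1.16 K

Net feedback parameter λ = (−3.14) + (+0.473) + (-0.76) + (+0.363) + (+1) = -2.064 W/m²/K.
ΔT = −F/λ = −2.4/(-2.064) = 1.16 K.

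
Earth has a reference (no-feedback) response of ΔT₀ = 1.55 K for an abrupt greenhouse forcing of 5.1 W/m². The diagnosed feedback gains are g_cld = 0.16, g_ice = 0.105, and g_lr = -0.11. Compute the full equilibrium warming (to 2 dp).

1.83 K

Total gain g = 0.16 + 0.105 − 0.11 = 0.155.
Amplification A = 1/(1 − 0.155) = 1.183.
ΔT = 1.55 × 1.183 = 1.83 K.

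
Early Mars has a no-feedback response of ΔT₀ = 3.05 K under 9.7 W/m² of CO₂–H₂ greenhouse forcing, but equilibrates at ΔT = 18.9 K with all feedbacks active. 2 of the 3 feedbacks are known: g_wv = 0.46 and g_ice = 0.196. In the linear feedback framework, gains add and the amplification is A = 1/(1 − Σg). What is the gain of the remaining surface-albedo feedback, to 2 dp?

Amplification A = ΔT/ΔT₀ = 18.9/3.05 = 6.197.
Total gain g = 1 − 1/A = 1 − 1/6.197 = 0.8386.
Known gains sum to 0.46 + 0.196 = 0.656.
g_alb = 0.8386 − 0.656 = 0.18.

0.18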